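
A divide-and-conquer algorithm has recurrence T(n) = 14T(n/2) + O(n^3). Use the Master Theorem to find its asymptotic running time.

Master Theorem for T(n) = 14T(n/2) + O(n^3):

a = 14, b = 2, c = 3
log_b(a) = log_2(14) = 3.8074

Case 1: c = 3 < log_2(14) = 3.8074
T(n) = O(n^(log_2 14))

For T(n) = 14T(n/2) + O(n^3): log_2(14) = 3.8074. This is Case 1 of the Master Theorem (c < log_b(a), work dominated by leaves), giving O(n^(log_2 14)).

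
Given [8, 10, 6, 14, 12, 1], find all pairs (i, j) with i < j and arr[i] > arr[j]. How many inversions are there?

Finding inversions in [8, 10, 6, 14, 12, 1]:

(0, 2): arr[0]=8 > arr[2]=6
(0, 5): arr[0]=8 > arr[5]=1
(1, 2): arr[1]=10 > arr[2]=6
(1, 5): arr[1]=10 > arr[5]=1
(2, 5): arr[2]=6 > arr[5]=1
(3, 4): arr[3]=14 > arr[4]=12
(3, 5): arr[3]=14 > arr[5]=1
(4, 5): arr[4]=12 > arr[5]=1

Total inversions: 8

The array has 8 inversion(s): (0,2), (0,5), (1,2), (1,5), (2,5), (3,4), (3,5), (4,5). Each pair (i,j) satisfies i < j and arr[i] > arr[j].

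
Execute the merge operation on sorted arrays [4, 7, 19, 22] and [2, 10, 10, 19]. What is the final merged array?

Merging process:

Compare 4 vs 2: take 2 from right. Merged: [2]
Compare 4 vs 10: take 4 from left. Merged: [2, 4]
Compare 7 vs 10: take 7 from left. Merged: [2, 4, 7]
Compare 19 vs 10: take 10 from right. Merged: [2, 4, 7, 10]
Compare 19 vs 10: take 10 from right. Merged: [2, 4, 7, 10, 10]
Compare 19 vs 19: take 19 from left. Merged: [2, 4, 7, 10, 10, 19]
Compare 22 vs 19: take 19 from right. Merged: [2, 4, 7, 10, 10, 19, 19]
Append remaining from left: [22]. Merged: [2, 4, 7, 10, 10, 19, 19, 22]

Final merged array: [2, 4, 7, 10, 10, 19, 19, 22]
Total comparisons: 7

The merged array is [2, 4, 7, 10, 10, 19, 19, 22], requiring 7 comparisons. The merge step runs in O(n) time where n is the total number of elements.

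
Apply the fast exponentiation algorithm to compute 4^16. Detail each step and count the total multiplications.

Computing 4^16 by squaring (build up from 4^1; each line after the first costs one multiplication):

4^1 = 4
4^2 = (4^1)^2 = 4^2 = 16
4^4 = (4^2)^2 = 16^2 = 256
4^8 = (4^4)^2 = 256^2 = 65536
4^16 = (4^8)^2 = 65536^2 = 4294967296

Result: 4294967296
Multiplications needed: 4 (4 lines after 4^1)

4^16 = 4294967296. Using exponentiation by squaring, this requires 4 multiplications. The key idea: if the exponent is even, square the half-power; if odd, multiply by the base once.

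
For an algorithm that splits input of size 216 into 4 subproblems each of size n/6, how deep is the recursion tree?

For divide and conquer with division factor 6:

Problem sizes at each level:
Level 0: 216
Level 1: 36
Level 2: 6
Level 3: 1

The root is level 0 and the size-1 base case is level 3 (the tree spans levels 0 through 3, i.e. 4 levels counting the root), so the depth is the number of divisions: log_6(216) = 3

The recursion tree depth is log_6(216) = 3. At each level, the problem size is divided by 6, so it takes 3 divisions to reduce to a base case of size 1. The algorithm makes 4 recursive calls at each level.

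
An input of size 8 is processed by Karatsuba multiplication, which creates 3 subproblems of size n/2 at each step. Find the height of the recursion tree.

For divide and conquer with division factor 2:

Problem sizes at each level:
Level 0: 8
Level 1: 4
Level 2: 2
Level 3: 1

The root is level 0 and the size-1 base case is level 3 (the tree spans levels 0 through 3, i.e. 4 levels counting the root), so the depth is the number of divisions: log_2(8) = 3

The recursion tree depth is log_2(8) = 3. At each level, the problem size is divided by 2, so it takes 3 divisions to reduce to a base case of size 1. The algorithm makes 3 recursive calls at each level.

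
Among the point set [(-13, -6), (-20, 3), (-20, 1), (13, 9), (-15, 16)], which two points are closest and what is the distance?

Computing all pairwise distances among 5 points:

d((-13, -6), (-20, 3)) = 11.4018
d((-13, -6), (-20, 1)) = 9.8995
d((-13, -6), (13, 9)) = 30.0167
d((-13, -6), (-15, 16)) = 22.0907
d((-20, 3), (-20, 1)) = 2.0 <-- minimum
d((-20, 3), (13, 9)) = 33.541
d((-20, 3), (-15, 16)) = 13.9284
d((-20, 1), (13, 9)) = 33.9559
d((-20, 1), (-15, 16)) = 15.8114
d((13, 9), (-15, 16)) = 28.8617

Closest pair: (-20, 3) and (-20, 1) with distance 2.0

The closest pair is (-20, 3) and (-20, 1) with Euclidean distance 2.0. For 5 points, brute-force pairwise comparison is shown above. For large n, the divide-and-conquer algorithm (sort by x, recurse on halves, check the dividing strip) achieves O(n log n).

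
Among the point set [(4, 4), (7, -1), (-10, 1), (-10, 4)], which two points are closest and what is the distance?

Computing all pairwise distances among 4 points:

d((4, 4), (7, -1)) = 5.831
d((4, 4), (-10, 1)) = 14.3178
d((4, 4), (-10, 4)) = 14.0
d((7, -1), (-10, 1)) = 17.1172
d((7, -1), (-10, 4)) = 17.72
d((-10, 1), (-10, 4)) = 3.0 <-- minimum

Closest pair: (-10, 1) and (-10, 4) with distance 3.0

The closest pair is (-10, 1) and (-10, 4) with Euclidean distance 3.0. For 4 points, brute-force pairwise comparison is shown above. For large n, the divide-and-conquer algorithm (sort by x, recurse on halves, check the dividing strip) achieves O(n log n).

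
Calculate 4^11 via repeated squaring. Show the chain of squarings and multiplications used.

Computing 4^11 by squaring (build up from 4^1; each line after the first costs one multiplication):

4^1 = 4
4^2 = (4^1)^2 = 4^2 = 16
4^4 = (4^2)^2 = 16^2 = 256
4^5 = 4 * 4^4 = 4 * 256 = 1024
4^10 = (4^5)^2 = 1024^2 = 1048576
4^11 = 4 * 4^10 = 4 * 1048576 = 4194304

Result: 4194304
Multiplications needed: 5 (5 lines after 4^1)

4^11 = 4194304. Using exponentiation by squaring, this requires 5 multiplications. The key idea: if the exponent is even, square the half-power; if odd, multiply by the base once.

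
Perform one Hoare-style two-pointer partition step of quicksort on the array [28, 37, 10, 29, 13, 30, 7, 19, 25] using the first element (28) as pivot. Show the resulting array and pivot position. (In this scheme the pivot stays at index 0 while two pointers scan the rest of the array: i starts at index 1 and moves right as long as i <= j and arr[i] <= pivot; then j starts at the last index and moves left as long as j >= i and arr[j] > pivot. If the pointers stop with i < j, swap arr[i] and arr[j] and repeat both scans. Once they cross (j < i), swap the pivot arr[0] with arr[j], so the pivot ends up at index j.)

Hoare-style two-pointer partition with pivot = 28:

Initial array: [28, 37, 10, 29, 13, 30, 7, 19, 25]

Pointers start at i = 1, j = 8.
i stops at index 1 (arr[1]=37 > 28), j stops at index 8 (arr[8]=25 <= 28): swap arr[1] and arr[8], array becomes [28, 25, 10, 29, 13, 30, 7, 19, 37]
i stops at index 3 (arr[3]=29 > 28), j stops at index 7 (arr[7]=19 <= 28): swap arr[3] and arr[7], array becomes [28, 25, 10, 19, 13, 30, 7, 29, 37]
i stops at index 5 (arr[5]=30 > 28), j stops at index 6 (arr[6]=7 <= 28): swap arr[5] and arr[6], array becomes [28, 25, 10, 19, 13, 7, 30, 29, 37]
i ends at 6, j ends at 5: the pointers have crossed (j < i), so scanning stops.

Swap pivot arr[0] with arr[5] to place pivot at position 5: [7, 25, 10, 19, 13, 28, 30, 29, 37]
Pivot position: 5

After partitioning with pivot 28, the array becomes [7, 25, 10, 19, 13, 28, 30, 29, 37]. The pivot is placed at index 5. All elements to the left of the pivot are <= 28, and all elements to the right are > 28.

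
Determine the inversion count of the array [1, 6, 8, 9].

Finding inversions in [1, 6, 8, 9]:


Total inversions: 0

The array has 0 inversions. It is already sorted.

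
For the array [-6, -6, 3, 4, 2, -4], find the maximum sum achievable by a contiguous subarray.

Using Kadane's algorithm on [-6, -6, 3, 4, 2, -4]:

Scanning through the array:
Position 1 (value -6): max_ending_here = -6, max_so_far = -6
Position 2 (value 3): max_ending_here = 3, max_so_far = 3
Position 3 (value 4): max_ending_here = 7, max_so_far = 7
Position 4 (value 2): max_ending_here = 9, max_so_far = 9
Position 5 (value -4): max_ending_here = 5, max_so_far = 9

Maximum subarray: [3, 4, 2]
Maximum sum: 9

The maximum subarray is [3, 4, 2] with sum 9. This subarray runs from index 2 to index 4.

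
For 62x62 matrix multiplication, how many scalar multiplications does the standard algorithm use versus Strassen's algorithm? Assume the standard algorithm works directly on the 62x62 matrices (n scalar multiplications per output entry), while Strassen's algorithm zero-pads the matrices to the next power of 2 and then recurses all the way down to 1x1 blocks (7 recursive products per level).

Matrix multiplication for 62x62 matrices:

Strassen's algorithm requires power-of-2 dimensions. Pad 62x62 to 64x64 (next power of 2).

Standard algorithm: 62^3 = 238328 multiplications
Strassen's algorithm: 7^(log2(64)) = 7^6 = 117649 multiplications
Savings: 238328 - 117649 = 120679 multiplications

Standard: 238328 multiplications (62^3). Strassen: 117649 multiplications (7^6, after padding to 64x64). Strassen reduces 8 recursive multiplications to 7 at each level.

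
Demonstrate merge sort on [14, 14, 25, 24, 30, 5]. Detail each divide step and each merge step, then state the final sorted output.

Merge sort trace:

Split: [14, 14, 25, 24, 30, 5] -> [14, 14, 25] and [24, 30, 5]
  Split: [14, 14, 25] -> [14] and [14, 25]
    Split: [14, 25] -> [14] and [25]
    Merge: [14] + [25] -> [14, 25]
  Merge: [14] + [14, 25] -> [14, 14, 25]
  Split: [24, 30, 5] -> [24] and [30, 5]
    Split: [30, 5] -> [30] and [5]
    Merge: [30] + [5] -> [5, 30]
  Merge: [24] + [5, 30] -> [5, 24, 30]
Merge: [14, 14, 25] + [5, 24, 30] -> [5, 14, 14, 24, 25, 30]

Final sorted array: [5, 14, 14, 24, 25, 30]

The merge sort proceeds by recursively splitting the array and merging sorted halves.
After all merges, the sorted array is [5, 14, 14, 24, 25, 30].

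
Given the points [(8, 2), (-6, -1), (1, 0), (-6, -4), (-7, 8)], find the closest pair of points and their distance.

Computing all pairwise distances among 5 points:

d((8, 2), (-6, -1)) = 14.3178
d((8, 2), (1, 0)) = 7.2801
d((8, 2), (-6, -4)) = 15.2315
d((8, 2), (-7, 8)) = 16.1555
d((-6, -1), (1, 0)) = 7.0711
d((-6, -1), (-6, -4)) = 3.0 <-- minimum
d((-6, -1), (-7, 8)) = 9.0554
d((1, 0), (-6, -4)) = 8.0623
d((1, 0), (-7, 8)) = 11.3137
d((-6, -4), (-7, 8)) = 12.0416

Closest pair: (-6, -1) and (-6, -4) with distance 3.0

The closest pair is (-6, -1) and (-6, -4) with Euclidean distance 3.0. For 5 points, brute-force pairwise comparison is shown above. For large n, the divide-and-conquer algorithm (sort by x, recurse on halves, check the dividing strip) achieves O(n log n).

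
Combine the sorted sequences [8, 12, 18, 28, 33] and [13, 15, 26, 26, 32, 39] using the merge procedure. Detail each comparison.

Merging process:

Compare 8 vs 13: take 8 from left. Merged: [8]
Compare 12 vs 13: take 12 from left. Merged: [8, 12]
Compare 18 vs 13: take 13 from right. Merged: [8, 12, 13]
Compare 18 vs 15: take 15 from right. Merged: [8, 12, 13, 15]
Compare 18 vs 26: take 18 from left. Merged: [8, 12, 13, 15, 18]
Compare 28 vs 26: take 26 from right. Merged: [8, 12, 13, 15, 18, 26]
Compare 28 vs 26: take 26 from right. Merged: [8, 12, 13, 15, 18, 26, 26]
Compare 28 vs 32: take 28 from left. Merged: [8, 12, 13, 15, 18, 26, 26, 28]
Compare 33 vs 32: take 32 from right. Merged: [8, 12, 13, 15, 18, 26, 26, 28, 32]
Compare 33 vs 39: take 33 from left. Merged: [8, 12, 13, 15, 18, 26, 26, 28, 32, 33]
Append remaining from right: [39]. Merged: [8, 12, 13, 15, 18, 26, 26, 28, 32, 33, 39]

Final merged array: [8, 12, 13, 15, 18, 26, 26, 28, 32, 33, 39]
Total comparisons: 10

The merged array is [8, 12, 13, 15, 18, 26, 26, 28, 32, 33, 39], requiring 10 comparisons. The merge step runs in O(n) time where n is the total number of elements.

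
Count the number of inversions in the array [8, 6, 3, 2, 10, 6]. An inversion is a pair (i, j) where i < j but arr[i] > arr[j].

Finding inversions in [8, 6, 3, 2, 10, 6]:

(0, 1): arr[0]=8 > arr[1]=6
(0, 2): arr[0]=8 > arr[2]=3
(0, 3): arr[0]=8 > arr[3]=2
(0, 5): arr[0]=8 > arr[5]=6
(1, 2): arr[1]=6 > arr[2]=3
(1, 3): arr[1]=6 > arr[3]=2
(2, 3): arr[2]=3 > arr[3]=2
(4, 5): arr[4]=10 > arr[5]=6

Total inversions: 8

The array has 8 inversion(s): (0,1), (0,2), (0,3), (0,5), (1,2), (1,3), (2,3), (4,5). Each pair (i,j) satisfies i < j and arr[i] > arr[j].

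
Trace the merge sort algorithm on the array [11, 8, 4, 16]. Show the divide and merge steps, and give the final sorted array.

Merge sort trace:

Split: [11, 8, 4, 16] -> [11, 8] and [4, 16]
  Split: [11, 8] -> [11] and [8]
  Merge: [11] + [8] -> [8, 11]
  Split: [4, 16] -> [4] and [16]
  Merge: [4] + [16] -> [4, 16]
Merge: [8, 11] + [4, 16] -> [4, 8, 11, 16]

Final sorted array: [4, 8, 11, 16]

The merge sort proceeds by recursively splitting the array and merging sorted halves.
After all merges, the sorted array is [4, 8, 11, 16].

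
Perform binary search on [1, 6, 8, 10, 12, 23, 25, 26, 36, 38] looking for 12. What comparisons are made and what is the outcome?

Binary search for 12 in [1, 6, 8, 10, 12, 23, 25, 26, 36, 38]:

lo=0, hi=9, mid=4, arr[mid]=12 -> Found target at index 4!

Binary search finds 12 at index 4 after 1 comparisons. The search repeatedly halves the search space by comparing with the middle element.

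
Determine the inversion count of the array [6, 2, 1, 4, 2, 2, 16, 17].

Finding inversions in [6, 2, 1, 4, 2, 2, 16, 17]:

(0, 1): arr[0]=6 > arr[1]=2
(0, 2): arr[0]=6 > arr[2]=1
(0, 3): arr[0]=6 > arr[3]=4
(0, 4): arr[0]=6 > arr[4]=2
(0, 5): arr[0]=6 > arr[5]=2
(1, 2): arr[1]=2 > arr[2]=1
(3, 4): arr[3]=4 > arr[4]=2
(3, 5): arr[3]=4 > arr[5]=2

Total inversions: 8

The array has 8 inversion(s): (0,1), (0,2), (0,3), (0,4), (0,5), (1,2), (3,4), (3,5). Each pair (i,j) satisfies i < j and arr[i] > arr[j].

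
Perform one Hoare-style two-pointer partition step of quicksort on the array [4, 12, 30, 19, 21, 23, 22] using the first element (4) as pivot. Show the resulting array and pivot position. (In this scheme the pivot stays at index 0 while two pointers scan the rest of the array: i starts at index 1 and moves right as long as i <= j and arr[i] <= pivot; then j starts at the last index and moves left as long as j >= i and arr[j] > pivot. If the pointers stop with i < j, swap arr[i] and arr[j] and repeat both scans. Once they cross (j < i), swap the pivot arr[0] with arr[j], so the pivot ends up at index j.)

Hoare-style two-pointer partition with pivot = 4:

Initial array: [4, 12, 30, 19, 21, 23, 22]

Pointers start at i = 1, j = 6.
i ends at 1, j ends at 0: the pointers have crossed (j < i), so scanning stops.

j = 0, so swapping arr[0] with arr[j] leaves the pivot at position 0: [4, 12, 30, 19, 21, 23, 22]
Pivot position: 0

After partitioning with pivot 4, the array becomes [4, 12, 30, 19, 21, 23, 22]. The pivot is placed at index 0. All elements to the left of the pivot are <= 4, and all elements to the right are > 4.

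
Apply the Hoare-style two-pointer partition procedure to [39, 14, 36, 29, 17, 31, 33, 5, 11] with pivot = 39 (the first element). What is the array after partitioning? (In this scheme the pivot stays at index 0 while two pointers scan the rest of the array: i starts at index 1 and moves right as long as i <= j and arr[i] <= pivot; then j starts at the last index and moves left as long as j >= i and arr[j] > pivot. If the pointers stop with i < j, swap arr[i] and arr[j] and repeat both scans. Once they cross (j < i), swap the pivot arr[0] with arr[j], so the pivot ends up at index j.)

Hoare-style two-pointer partition with pivot = 39:

Initial array: [39, 14, 36, 29, 17, 31, 33, 5, 11]

Pointers start at i = 1, j = 8.
i ends at 9, j ends at 8: the pointers have crossed (j < i), so scanning stops.

Swap pivot arr[0] with arr[8] to place pivot at position 8: [11, 14, 36, 29, 17, 31, 33, 5, 39]
Pivot position: 8

After partitioning with pivot 39, the array becomes [11, 14, 36, 29, 17, 31, 33, 5, 39]. The pivot is placed at index 8. All elements to the left of the pivot are <= 39, and all elements to the right are > 39.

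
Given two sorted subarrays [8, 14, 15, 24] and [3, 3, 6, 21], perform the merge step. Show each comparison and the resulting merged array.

Merging process:

Compare 8 vs 3: take 3 from right. Merged: [3]
Compare 8 vs 3: take 3 from right. Merged: [3, 3]
Compare 8 vs 6: take 6 from right. Merged: [3, 3, 6]
Compare 8 vs 21: take 8 from left. Merged: [3, 3, 6, 8]
Compare 14 vs 21: take 14 from left. Merged: [3, 3, 6, 8, 14]
Compare 15 vs 21: take 15 from left. Merged: [3, 3, 6, 8, 14, 15]
Compare 24 vs 21: take 21 from right. Merged: [3, 3, 6, 8, 14, 15, 21]
Append remaining from left: [24]. Merged: [3, 3, 6, 8, 14, 15, 21, 24]

Final merged array: [3, 3, 6, 8, 14, 15, 21, 24]
Total comparisons: 7

The merged array is [3, 3, 6, 8, 14, 15, 21, 24], requiring 7 comparisons. The merge step runs in O(n) time where n is the total number of elements.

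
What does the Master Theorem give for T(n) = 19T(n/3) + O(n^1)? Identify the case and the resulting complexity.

Master Theorem for T(n) = 19T(n/3) + O(n^1):

a = 19, b = 3, c = 1
log_b(a) = log_3(19) = 2.6801

Case 1: c = 1 < log_3(19) = 2.6801
T(n) = O(n^(log_3 19))

For T(n) = 19T(n/3) + O(n^1): log_3(19) = 2.6801. This is Case 1 of the Master Theorem (c < log_b(a), work dominated by leaves), giving O(n^(log_3 19)).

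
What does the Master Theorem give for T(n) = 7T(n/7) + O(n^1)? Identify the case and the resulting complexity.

Master Theorem for T(n) = 7T(n/7) + O(n^1):

a = 7, b = 7, c = 1
log_b(a) = log_7(7) = 1.0000

Case 2: c = 1 = log_7(7) = 1.0000
T(n) = O(n^1 log n) = O(n log n)

For T(n) = 7T(n/7) + O(n^1): log_7(7) = 1.0000. This is Case 2 of the Master Theorem (c = log_b(a), equal work at all levels), giving O(n log n).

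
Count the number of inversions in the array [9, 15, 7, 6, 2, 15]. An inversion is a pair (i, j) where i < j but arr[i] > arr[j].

Finding inversions in [9, 15, 7, 6, 2, 15]:

(0, 2): arr[0]=9 > arr[2]=7
(0, 3): arr[0]=9 > arr[3]=6
(0, 4): arr[0]=9 > arr[4]=2
(1, 2): arr[1]=15 > arr[2]=7
(1, 3): arr[1]=15 > arr[3]=6
(1, 4): arr[1]=15 > arr[4]=2
(2, 3): arr[2]=7 > arr[3]=6
(2, 4): arr[2]=7 > arr[4]=2
(3, 4): arr[3]=6 > arr[4]=2

Total inversions: 9

The array has 9 inversion(s): (0,2), (0,3), (0,4), (1,2), (1,3), (1,4), (2,3), (2,4), (3,4). Each pair (i,j) satisfies i < j and arr[i] > arr[j].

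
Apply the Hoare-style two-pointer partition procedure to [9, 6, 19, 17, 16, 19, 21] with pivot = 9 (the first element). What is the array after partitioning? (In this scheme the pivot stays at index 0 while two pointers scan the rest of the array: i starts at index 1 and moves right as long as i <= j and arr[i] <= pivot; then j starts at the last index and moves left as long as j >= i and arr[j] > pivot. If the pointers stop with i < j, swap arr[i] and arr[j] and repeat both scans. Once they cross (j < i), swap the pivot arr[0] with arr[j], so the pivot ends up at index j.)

Hoare-style two-pointer partition with pivot = 9:

Initial array: [9, 6, 19, 17, 16, 19, 21]

Pointers start at i = 1, j = 6.
i ends at 2, j ends at 1: the pointers have crossed (j < i), so scanning stops.

Swap pivot arr[0] with arr[1] to place pivot at position 1: [6, 9, 19, 17, 16, 19, 21]
Pivot position: 1

After partitioning with pivot 9, the array becomes [6, 9, 19, 17, 16, 19, 21]. The pivot is placed at index 1. All elements to the left of the pivot are <= 9, and all elements to the right are > 9.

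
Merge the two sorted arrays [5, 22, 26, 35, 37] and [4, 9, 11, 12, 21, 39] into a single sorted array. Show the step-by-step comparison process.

Merging process:

Compare 5 vs 4: take 4 from right. Merged: [4]
Compare 5 vs 9: take 5 from left. Merged: [4, 5]
Compare 22 vs 9: take 9 from right. Merged: [4, 5, 9]
Compare 22 vs 11: take 11 from right. Merged: [4, 5, 9, 11]
Compare 22 vs 12: take 12 from right. Merged: [4, 5, 9, 11, 12]
Compare 22 vs 21: take 21 from right. Merged: [4, 5, 9, 11, 12, 21]
Compare 22 vs 39: take 22 from left. Merged: [4, 5, 9, 11, 12, 21, 22]
Compare 26 vs 39: take 26 from left. Merged: [4, 5, 9, 11, 12, 21, 22, 26]
Compare 35 vs 39: take 35 from left. Merged: [4, 5, 9, 11, 12, 21, 22, 26, 35]
Compare 37 vs 39: take 37 from left. Merged: [4, 5, 9, 11, 12, 21, 22, 26, 35, 37]
Append remaining from right: [39]. Merged: [4, 5, 9, 11, 12, 21, 22, 26, 35, 37, 39]

Final merged array: [4, 5, 9, 11, 12, 21, 22, 26, 35, 37, 39]
Total comparisons: 10

The merged array is [4, 5, 9, 11, 12, 21, 22, 26, 35, 37, 39], requiring 10 comparisons. The merge step runs in O(n) time where n is the total number of elements.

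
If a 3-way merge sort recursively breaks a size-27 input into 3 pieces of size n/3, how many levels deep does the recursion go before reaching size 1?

For divide and conquer with division factor 3:

Problem sizes at each level:
Level 0: 27
Level 1: 9
Level 2: 3
Level 3: 1

The root is level 0 and the size-1 base case is level 3 (the tree spans levels 0 through 3, i.e. 4 levels counting the root), so the depth is the number of divisions: log_3(27) = 3

The recursion tree depth is log_3(27) = 3. At each level, the problem size is divided by 3, so it takes 3 divisions to reduce to a base case of size 1. The algorithm makes 3 recursive calls at each level.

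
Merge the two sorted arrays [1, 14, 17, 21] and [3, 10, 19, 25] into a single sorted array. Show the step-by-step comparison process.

Merging process:

Compare 1 vs 3: take 1 from left. Merged: [1]
Compare 14 vs 3: take 3 from right. Merged: [1, 3]
Compare 14 vs 10: take 10 from right. Merged: [1, 3, 10]
Compare 14 vs 19: take 14 from left. Merged: [1, 3, 10, 14]
Compare 17 vs 19: take 17 from left. Merged: [1, 3, 10, 14, 17]
Compare 21 vs 19: take 19 from right. Merged: [1, 3, 10, 14, 17, 19]
Compare 21 vs 25: take 21 from left. Merged: [1, 3, 10, 14, 17, 19, 21]
Append remaining from right: [25]. Merged: [1, 3, 10, 14, 17, 19, 21, 25]

Final merged array: [1, 3, 10, 14, 17, 19, 21, 25]
Total comparisons: 7

The merged array is [1, 3, 10, 14, 17, 19, 21, 25], requiring 7 comparisons. The merge step runs in O(n) time where n is the total number of elements.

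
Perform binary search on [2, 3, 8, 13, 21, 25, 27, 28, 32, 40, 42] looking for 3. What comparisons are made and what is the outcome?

Binary search for 3 in [2, 3, 8, 13, 21, 25, 27, 28, 32, 40, 42]:

lo=0, hi=10, mid=5, arr[mid]=25 -> 25 > 3, search left half
lo=0, hi=4, mid=2, arr[mid]=8 -> 8 > 3, search left half
lo=0, hi=1, mid=0, arr[mid]=2 -> 2 < 3, search right half
lo=1, hi=1, mid=1, arr[mid]=3 -> Found target at index 1!

Binary search finds 3 at index 1 after 4 comparisons. The search repeatedly halves the search space by comparing with the middle element.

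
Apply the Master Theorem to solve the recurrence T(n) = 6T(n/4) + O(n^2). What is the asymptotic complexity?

Master Theorem for T(n) = 6T(n/4) + O(n^2):

a = 6, b = 4, c = 2
log_b(a) = log_4(6) = 1.2925

Case 3: c = 2 > log_4(6) = 1.2925
T(n) = O(n^2) = O(n^2)

For T(n) = 6T(n/4) + O(n^2): log_4(6) = 1.2925. This is Case 3 of the Master Theorem (c > log_b(a), work dominated by root), giving O(n^2).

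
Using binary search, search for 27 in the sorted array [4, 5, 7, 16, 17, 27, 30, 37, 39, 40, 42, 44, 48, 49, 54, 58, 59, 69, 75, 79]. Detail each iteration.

Binary search for 27 in [4, 5, 7, 16, 17, 27, 30, 37, 39, 40, 42, 44, 48, 49, 54, 58, 59, 69, 75, 79]:

lo=0, hi=19, mid=9, arr[mid]=40 -> 40 > 27, search left half
lo=0, hi=8, mid=4, arr[mid]=17 -> 17 < 27, search right half
lo=5, hi=8, mid=6, arr[mid]=30 -> 30 > 27, search left half
lo=5, hi=5, mid=5, arr[mid]=27 -> Found target at index 5!

Binary search finds 27 at index 5 after 4 comparisons. The search repeatedly halves the search space by comparing with the middle element.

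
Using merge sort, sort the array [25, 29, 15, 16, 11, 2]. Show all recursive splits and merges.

Merge sort trace:

Split: [25, 29, 15, 16, 11, 2] -> [25, 29, 15] and [16, 11, 2]
  Split: [25, 29, 15] -> [25] and [29, 15]
    Split: [29, 15] -> [29] and [15]
    Merge: [29] + [15] -> [15, 29]
  Merge: [25] + [15, 29] -> [15, 25, 29]
  Split: [16, 11, 2] -> [16] and [11, 2]
    Split: [11, 2] -> [11] and [2]
    Merge: [11] + [2] -> [2, 11]
  Merge: [16] + [2, 11] -> [2, 11, 16]
Merge: [15, 25, 29] + [2, 11, 16] -> [2, 11, 15, 16, 25, 29]

Final sorted array: [2, 11, 15, 16, 25, 29]

The merge sort proceeds by recursively splitting the array and merging sorted halves.
After all merges, the sorted array is [2, 11, 15, 16, 25, 29].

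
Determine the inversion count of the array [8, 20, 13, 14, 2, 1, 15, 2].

Finding inversions in [8, 20, 13, 14, 2, 1, 15, 2]:

(0, 4): arr[0]=8 > arr[4]=2
(0, 5): arr[0]=8 > arr[5]=1
(0, 7): arr[0]=8 > arr[7]=2
(1, 2): arr[1]=20 > arr[2]=13
(1, 3): arr[1]=20 > arr[3]=14
(1, 4): arr[1]=20 > arr[4]=2
(1, 5): arr[1]=20 > arr[5]=1
(1, 6): arr[1]=20 > arr[6]=15
(1, 7): arr[1]=20 > arr[7]=2
(2, 4): arr[2]=13 > arr[4]=2
(2, 5): arr[2]=13 > arr[5]=1
(2, 7): arr[2]=13 > arr[7]=2
(3, 4): arr[3]=14 > arr[4]=2
(3, 5): arr[3]=14 > arr[5]=1
(3, 7): arr[3]=14 > arr[7]=2
(4, 5): arr[4]=2 > arr[5]=1
(6, 7): arr[6]=15 > arr[7]=2

Total inversions: 17

The array has 17 inversion(s): (0,4), (0,5), (0,7), (1,2), (1,3), (1,4), (1,5), (1,6), (1,7), (2,4), (2,5), (2,7), (3,4), (3,5), (3,7), (4,5), (6,7). Each pair (i,j) satisfies i < j and arr[i] > arr[j].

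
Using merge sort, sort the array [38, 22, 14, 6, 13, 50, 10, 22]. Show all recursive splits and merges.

Merge sort trace:

Split: [38, 22, 14, 6, 13, 50, 10, 22] -> [38, 22, 14, 6] and [13, 50, 10, 22]
  Split: [38, 22, 14, 6] -> [38, 22] and [14, 6]
    Split: [38, 22] -> [38] and [22]
    Merge: [38] + [22] -> [22, 38]
    Split: [14, 6] -> [14] and [6]
    Merge: [14] + [6] -> [6, 14]
  Merge: [22, 38] + [6, 14] -> [6, 14, 22, 38]
  Split: [13, 50, 10, 22] -> [13, 50] and [10, 22]
    Split: [13, 50] -> [13] and [50]
    Merge: [13] + [50] -> [13, 50]
    Split: [10, 22] -> [10] and [22]
    Merge: [10] + [22] -> [10, 22]
  Merge: [13, 50] + [10, 22] -> [10, 13, 22, 50]
Merge: [6, 14, 22, 38] + [10, 13, 22, 50] -> [6, 10, 13, 14, 22, 22, 38, 50]

Final sorted array: [6, 10, 13, 14, 22, 22, 38, 50]

The merge sort proceeds by recursively splitting the array and merging sorted halves.
After all merges, the sorted array is [6, 10, 13, 14, 22, 22, 38, 50].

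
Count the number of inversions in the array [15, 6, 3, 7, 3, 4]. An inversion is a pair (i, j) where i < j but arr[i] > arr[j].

Finding inversions in [15, 6, 3, 7, 3, 4]:

(0, 1): arr[0]=15 > arr[1]=6
(0, 2): arr[0]=15 > arr[2]=3
(0, 3): arr[0]=15 > arr[3]=7
(0, 4): arr[0]=15 > arr[4]=3
(0, 5): arr[0]=15 > arr[5]=4
(1, 2): arr[1]=6 > arr[2]=3
(1, 4): arr[1]=6 > arr[4]=3
(1, 5): arr[1]=6 > arr[5]=4
(3, 4): arr[3]=7 > arr[4]=3
(3, 5): arr[3]=7 > arr[5]=4

Total inversions: 10

The array has 10 inversion(s): (0,1), (0,2), (0,3), (0,4), (0,5), (1,2), (1,4), (1,5), (3,4), (3,5). Each pair (i,j) satisfies i < j and arr[i] > arr[j].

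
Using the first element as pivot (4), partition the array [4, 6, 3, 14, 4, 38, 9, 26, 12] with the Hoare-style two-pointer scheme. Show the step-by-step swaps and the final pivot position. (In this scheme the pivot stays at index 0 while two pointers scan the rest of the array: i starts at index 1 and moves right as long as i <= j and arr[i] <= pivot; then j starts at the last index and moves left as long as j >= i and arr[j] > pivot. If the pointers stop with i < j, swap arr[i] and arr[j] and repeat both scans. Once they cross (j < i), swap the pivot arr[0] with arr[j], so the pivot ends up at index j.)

Hoare-style two-pointer partition with pivot = 4:

Initial array: [4, 6, 3, 14, 4, 38, 9, 26, 12]

Pointers start at i = 1, j = 8.
i stops at index 1 (arr[1]=6 > 4), j stops at index 4 (arr[4]=4 <= 4): swap arr[1] and arr[4], array becomes [4, 4, 3, 14, 6, 38, 9, 26, 12]
i ends at 3, j ends at 2: the pointers have crossed (j < i), so scanning stops.

Swap pivot arr[0] with arr[2] to place pivot at position 2: [3, 4, 4, 14, 6, 38, 9, 26, 12]
Pivot position: 2

After partitioning with pivot 4, the array becomes [3, 4, 4, 14, 6, 38, 9, 26, 12]. The pivot is placed at index 2. All elements to the left of the pivot are <= 4, and all elements to the right are > 4.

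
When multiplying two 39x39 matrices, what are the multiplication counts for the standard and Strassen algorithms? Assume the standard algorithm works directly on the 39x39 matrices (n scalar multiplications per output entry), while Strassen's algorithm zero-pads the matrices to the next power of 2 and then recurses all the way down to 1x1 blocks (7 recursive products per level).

Matrix multiplication for 39x39 matrices:

Strassen's algorithm requires power-of-2 dimensions. Pad 39x39 to 64x64 (next power of 2).

Standard algorithm: 39^3 = 59319 multiplications
Strassen's algorithm: 7^(log2(64)) = 7^6 = 117649 multiplications
Difference: 59319 - 117649 = -58330 (Strassen uses MORE here due to padding overhead — for small or just-over-power-of-2 n, padding can outweigh the per-level savings)

Standard: 59319 multiplications (39^3). Strassen: 117649 multiplications (7^6, after padding to 64x64). Strassen reduces 8 recursive multiplications to 7 at each level.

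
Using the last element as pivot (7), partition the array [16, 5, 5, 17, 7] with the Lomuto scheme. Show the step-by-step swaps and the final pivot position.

Lomuto partition with pivot = 7:

Initial array: [16, 5, 5, 17, 7]

arr[0]=16 > 7: no swap
arr[1]=5 <= 7: swap with position 0, array becomes [5, 16, 5, 17, 7]
arr[2]=5 <= 7: swap with position 1, array becomes [5, 5, 16, 17, 7]
arr[3]=17 > 7: no swap

Place pivot at position 2: [5, 5, 7, 17, 16]
Pivot position: 2

After partitioning with pivot 7, the array becomes [5, 5, 7, 17, 16]. The pivot is placed at index 2. All elements to the left of the pivot are <= 7, and all elements to the right are > 7.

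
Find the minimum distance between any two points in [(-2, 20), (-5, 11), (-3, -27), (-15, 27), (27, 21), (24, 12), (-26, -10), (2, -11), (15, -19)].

Computing all pairwise distances among 9 points:

d((-2, 20), (-5, 11)) = 9.4868 <-- minimum
d((-2, 20), (-3, -27)) = 47.0106
d((-2, 20), (-15, 27)) = 14.7648
d((-2, 20), (27, 21)) = 29.0172
d((-2, 20), (24, 12)) = 27.2029
d((-2, 20), (-26, -10)) = 38.4187
d((-2, 20), (2, -11)) = 31.257
d((-2, 20), (15, -19)) = 42.5441
d((-5, 11), (-3, -27)) = 38.0526
d((-5, 11), (-15, 27)) = 18.868
d((-5, 11), (27, 21)) = 33.5261
d((-5, 11), (24, 12)) = 29.0172
d((-5, 11), (-26, -10)) = 29.6985
d((-5, 11), (2, -11)) = 23.0868
d((-5, 11), (15, -19)) = 36.0555
d((-3, -27), (-15, 27)) = 55.3173
d((-3, -27), (27, 21)) = 56.6039
d((-3, -27), (24, 12)) = 47.4342
d((-3, -27), (-26, -10)) = 28.6007
d((-3, -27), (2, -11)) = 16.7631
d((-3, -27), (15, -19)) = 19.6977
d((-15, 27), (27, 21)) = 42.4264
d((-15, 27), (24, 12)) = 41.7852
d((-15, 27), (-26, -10)) = 38.6005
d((-15, 27), (2, -11)) = 41.6293
d((-15, 27), (15, -19)) = 54.9181
d((27, 21), (24, 12)) = 9.4868 <-- minimum
d((27, 21), (-26, -10)) = 61.4003
d((27, 21), (2, -11)) = 40.6079
d((27, 21), (15, -19)) = 41.7612
d((24, 12), (-26, -10)) = 54.626
d((24, 12), (2, -11)) = 31.8277
d((24, 12), (15, -19)) = 32.28
d((-26, -10), (2, -11)) = 28.0179
d((-26, -10), (15, -19)) = 41.9762
d((2, -11), (15, -19)) = 15.2643

Minimum distance: 9.4868 (tie among 2 pairs: (-2, 20) and (-5, 11); (27, 21) and (24, 12))

The minimum Euclidean distance is 9.4868. There is a tie: 2 pairs achieve this minimum — (-2, 20) and (-5, 11); (27, 21) and (24, 12). Any of these is a valid closest pair. For 9 points, brute-force pairwise comparison is shown above. For large n, the divide-and-conquer algorithm (sort by x, recurse on halves, check the dividing strip) achieves O(n log n).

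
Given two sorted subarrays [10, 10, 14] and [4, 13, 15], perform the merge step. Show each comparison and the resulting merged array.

Merging process:

Compare 10 vs 4: take 4 from right. Merged: [4]
Compare 10 vs 13: take 10 from left. Merged: [4, 10]
Compare 10 vs 13: take 10 from left. Merged: [4, 10, 10]
Compare 14 vs 13: take 13 from right. Merged: [4, 10, 10, 13]
Compare 14 vs 15: take 14 from left. Merged: [4, 10, 10, 13, 14]
Append remaining from right: [15]. Merged: [4, 10, 10, 13, 14, 15]

Final merged array: [4, 10, 10, 13, 14, 15]
Total comparisons: 5

The merged array is [4, 10, 10, 13, 14, 15], requiring 5 comparisons. The merge step runs in O(n) time where n is the total number of elements.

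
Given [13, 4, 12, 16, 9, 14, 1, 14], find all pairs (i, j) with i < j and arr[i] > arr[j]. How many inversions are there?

Finding inversions in [13, 4, 12, 16, 9, 14, 1, 14]:

(0, 1): arr[0]=13 > arr[1]=4
(0, 2): arr[0]=13 > arr[2]=12
(0, 4): arr[0]=13 > arr[4]=9
(0, 6): arr[0]=13 > arr[6]=1
(1, 6): arr[1]=4 > arr[6]=1
(2, 4): arr[2]=12 > arr[4]=9
(2, 6): arr[2]=12 > arr[6]=1
(3, 4): arr[3]=16 > arr[4]=9
(3, 5): arr[3]=16 > arr[5]=14
(3, 6): arr[3]=16 > arr[6]=1
(3, 7): arr[3]=16 > arr[7]=14
(4, 6): arr[4]=9 > arr[6]=1
(5, 6): arr[5]=14 > arr[6]=1

Total inversions: 13

The array has 13 inversion(s): (0,1), (0,2), (0,4), (0,6), (1,6), (2,4), (2,6), (3,4), (3,5), (3,6), (3,7), (4,6), (5,6). Each pair (i,j) satisfies i < j and arr[i] > arr[j].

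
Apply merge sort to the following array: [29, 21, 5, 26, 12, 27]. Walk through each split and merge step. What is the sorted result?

Merge sort trace:

Split: [29, 21, 5, 26, 12, 27] -> [29, 21, 5] and [26, 12, 27]
  Split: [29, 21, 5] -> [29] and [21, 5]
    Split: [21, 5] -> [21] and [5]
    Merge: [21] + [5] -> [5, 21]
  Merge: [29] + [5, 21] -> [5, 21, 29]
  Split: [26, 12, 27] -> [26] and [12, 27]
    Split: [12, 27] -> [12] and [27]
    Merge: [12] + [27] -> [12, 27]
  Merge: [26] + [12, 27] -> [12, 26, 27]
Merge: [5, 21, 29] + [12, 26, 27] -> [5, 12, 21, 26, 27, 29]

Final sorted array: [5, 12, 21, 26, 27, 29]

The merge sort proceeds by recursively splitting the array and merging sorted halves.
After all merges, the sorted array is [5, 12, 21, 26, 27, 29].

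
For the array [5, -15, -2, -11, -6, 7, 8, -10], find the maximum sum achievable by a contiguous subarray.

Using Kadane's algorithm on [5, -15, -2, -11, -6, 7, 8, -10]:

Scanning through the array:
Position 1 (value -15): max_ending_here = -10, max_so_far = 5
Position 2 (value -2): max_ending_here = -2, max_so_far = 5
Position 3 (value -11): max_ending_here = -11, max_so_far = 5
Position 4 (value -6): max_ending_here = -6, max_so_far = 5
Position 5 (value 7): max_ending_here = 7, max_so_far = 7
Position 6 (value 8): max_ending_here = 15, max_so_far = 15
Position 7 (value -10): max_ending_here = 5, max_so_far = 15

Maximum subarray: [7, 8]
Maximum sum: 15

The maximum subarray is [7, 8] with sum 15. This subarray runs from index 5 to index 6.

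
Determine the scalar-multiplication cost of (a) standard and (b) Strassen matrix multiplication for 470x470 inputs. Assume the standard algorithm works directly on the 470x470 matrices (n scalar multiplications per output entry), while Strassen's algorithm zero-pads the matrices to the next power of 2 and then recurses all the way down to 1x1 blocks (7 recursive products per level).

Matrix multiplication for 470x470 matrices:

Strassen's algorithm requires power-of-2 dimensions. Pad 470x470 to 512x512 (next power of 2).

Standard algorithm: 470^3 = 103823000 multiplications
Strassen's algorithm: 7^(log2(512)) = 7^9 = 40353607 multiplications
Savings: 103823000 - 40353607 = 63469393 multiplications

Standard: 103823000 multiplications (470^3). Strassen: 40353607 multiplications (7^9, after padding to 512x512). Strassen reduces 8 recursive multiplications to 7 at each level.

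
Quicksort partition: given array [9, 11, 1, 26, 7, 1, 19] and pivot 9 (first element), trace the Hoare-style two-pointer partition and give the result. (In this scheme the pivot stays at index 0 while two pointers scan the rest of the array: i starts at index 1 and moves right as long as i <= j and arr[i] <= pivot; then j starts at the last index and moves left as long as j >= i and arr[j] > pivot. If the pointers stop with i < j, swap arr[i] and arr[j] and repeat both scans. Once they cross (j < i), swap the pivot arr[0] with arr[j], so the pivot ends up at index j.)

Hoare-style two-pointer partition with pivot = 9:

Initial array: [9, 11, 1, 26, 7, 1, 19]

Pointers start at i = 1, j = 6.
i stops at index 1 (arr[1]=11 > 9), j stops at index 5 (arr[5]=1 <= 9): swap arr[1] and arr[5], array becomes [9, 1, 1, 26, 7, 11, 19]
i stops at index 3 (arr[3]=26 > 9), j stops at index 4 (arr[4]=7 <= 9): swap arr[3] and arr[4], array becomes [9, 1, 1, 7, 26, 11, 19]
i ends at 4, j ends at 3: the pointers have crossed (j < i), so scanning stops.

Swap pivot arr[0] with arr[3] to place pivot at position 3: [7, 1, 1, 9, 26, 11, 19]
Pivot position: 3

After partitioning with pivot 9, the array becomes [7, 1, 1, 9, 26, 11, 19]. The pivot is placed at index 3. All elements to the left of the pivot are <= 9, and all elements to the right are > 9.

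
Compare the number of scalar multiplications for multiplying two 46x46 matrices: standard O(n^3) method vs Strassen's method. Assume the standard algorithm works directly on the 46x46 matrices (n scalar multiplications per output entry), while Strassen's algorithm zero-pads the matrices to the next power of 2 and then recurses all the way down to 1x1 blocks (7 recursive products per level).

Matrix multiplication for 46x46 matrices:

Strassen's algorithm requires power-of-2 dimensions. Pad 46x46 to 64x64 (next power of 2).

Standard algorithm: 46^3 = 97336 multiplications
Strassen's algorithm: 7^(log2(64)) = 7^6 = 117649 multiplications
Difference: 97336 - 117649 = -20313 (Strassen uses MORE here due to padding overhead — for small or just-over-power-of-2 n, padding can outweigh the per-level savings)

Standard: 97336 multiplications (46^3). Strassen: 117649 multiplications (7^6, after padding to 64x64). Strassen reduces 8 recursive multiplications to 7 at each level.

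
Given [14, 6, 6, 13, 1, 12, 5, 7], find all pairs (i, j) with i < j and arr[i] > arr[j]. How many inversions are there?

Finding inversions in [14, 6, 6, 13, 1, 12, 5, 7]:

(0, 1): arr[0]=14 > arr[1]=6
(0, 2): arr[0]=14 > arr[2]=6
(0, 3): arr[0]=14 > arr[3]=13
(0, 4): arr[0]=14 > arr[4]=1
(0, 5): arr[0]=14 > arr[5]=12
(0, 6): arr[0]=14 > arr[6]=5
(0, 7): arr[0]=14 > arr[7]=7
(1, 4): arr[1]=6 > arr[4]=1
(1, 6): arr[1]=6 > arr[6]=5
(2, 4): arr[2]=6 > arr[4]=1
(2, 6): arr[2]=6 > arr[6]=5
(3, 4): arr[3]=13 > arr[4]=1
(3, 5): arr[3]=13 > arr[5]=12
(3, 6): arr[3]=13 > arr[6]=5
(3, 7): arr[3]=13 > arr[7]=7
(5, 6): arr[5]=12 > arr[6]=5
(5, 7): arr[5]=12 > arr[7]=7

Total inversions: 17

The array has 17 inversion(s): (0,1), (0,2), (0,3), (0,4), (0,5), (0,6), (0,7), (1,4), (1,6), (2,4), (2,6), (3,4), (3,5), (3,6), (3,7), (5,6), (5,7). Each pair (i,j) satisfies i < j and arr[i] > arr[j].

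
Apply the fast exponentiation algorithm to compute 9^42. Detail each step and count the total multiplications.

Computing 9^42 by squaring (build up from 9^1; each line after the first costs one multiplication):

9^1 = 9
9^2 = (9^1)^2 = 9^2 = 81
9^4 = (9^2)^2 = 81^2 = 6561
9^5 = 9 * 9^4 = 9 * 6561 = 59049
9^10 = (9^5)^2 = 59049^2 = 3486784401
9^20 = (9^10)^2 = 3486784401^2 = 12157665459056928801
9^21 = 9 * 9^20 = 9 * 12157665459056928801 = 109418989131512359209
9^42 = (9^21)^2 = 109418989131512359209^2 = 11972515182562019788602740026717047105681

Result: 11972515182562019788602740026717047105681
Multiplications needed: 7 (7 lines after 9^1)

9^42 = 11972515182562019788602740026717047105681. Using exponentiation by squaring, this requires 7 multiplications. The key idea: if the exponent is even, square the half-power; if odd, multiply by the base once.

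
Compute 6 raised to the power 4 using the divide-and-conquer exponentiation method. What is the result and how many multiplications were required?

Computing 6^4 by squaring (build up from 6^1; each line after the first costs one multiplication):

6^1 = 6
6^2 = (6^1)^2 = 6^2 = 36
6^4 = (6^2)^2 = 36^2 = 1296

Result: 1296
Multiplications needed: 2 (2 lines after 6^1)

6^4 = 1296. Using exponentiation by squaring, this requires 2 multiplications. The key idea: if the exponent is even, square the half-power; if odd, multiply by the base once.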